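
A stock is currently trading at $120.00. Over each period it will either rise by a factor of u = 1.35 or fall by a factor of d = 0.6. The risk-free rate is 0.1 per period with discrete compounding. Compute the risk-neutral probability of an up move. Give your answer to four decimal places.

p = 0.6667

Risk-neutral probability p = (1 + 0.1 − 0.6)/(1.35 − 0.6) = 0.5000/0.7500 = 0.6667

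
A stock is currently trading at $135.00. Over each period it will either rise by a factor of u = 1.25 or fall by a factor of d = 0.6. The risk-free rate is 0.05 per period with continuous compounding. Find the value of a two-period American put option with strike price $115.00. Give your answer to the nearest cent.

Risk-neutral probability p = (e^0.05 − 0.6)/(1.25 − 0.6) = 0.4513/0.6500 = 0.6943
Terminal stock prices: S_uu = 210.9, S_ud = 101.2, S_dd = 48.6
Terminal payoffs (K − S): max(-95.94, 0) = 0, max(13.75, 0) = 13.75, max(66.4, 0) = 66.4
Node u (S = 168.8): continuation = e^(−0.05)·[0.6943·0.0000 + 0.3057·13.7500] = 3.9989; exercise value = 0.0000 ≤ continuation, so V_u = 3.9989
Node d (S = 81): continuation = e^(−0.05)·[0.6943·13.7500 + 0.3057·66.4000] = 28.3914; exercise value = 34.0000 > continuation, so V_d = 34.0000 (exercise)
Node 0 (S = 135): continuation = e^(−0.05)·[0.6943·3.9989 + 0.3057·34.0000] = 12.5289; exercise value = 0.0000 ≤ continuation, so V_0 = 12.5289

$12.53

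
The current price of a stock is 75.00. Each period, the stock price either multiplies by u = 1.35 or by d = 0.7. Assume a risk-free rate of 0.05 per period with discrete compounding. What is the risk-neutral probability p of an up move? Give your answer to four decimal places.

p = 0.5385

Risk-neutral probability p = (1 + 0.05 − 0.7)/(1.35 − 0.7) = 0.3500/0.6500 = 0.5385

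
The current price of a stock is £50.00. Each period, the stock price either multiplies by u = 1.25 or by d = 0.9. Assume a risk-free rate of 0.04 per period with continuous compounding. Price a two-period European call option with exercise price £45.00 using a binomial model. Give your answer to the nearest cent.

£9.94

Risk-neutral probability p = (e^0.04 − 0.9)/(1.25 − 0.9) = 0.1408/0.3500 = 0.4023
Terminal stock prices: S_uu = 78.12, S_ud = 56.25, S_dd = 40.5
Terminal payoffs (S − K): max(33.12, 0) = 33.12, max(11.25, 0) = 11.25, max(-4.5, 0) = 0
Node u (S = 62.5): V_u = e^(−0.04)·[0.4023·33.1250 + 0.5977·11.2500] = 19.2645
Node d (S = 45): V_d = e^(−0.04)·[0.4023·11.2500 + 0.5977·0.0000] = 4.3486
Node 0 (S = 50): V_0 = e^(−0.04)·[0.4023·19.2645 + 0.5977·4.3486] = 9.9437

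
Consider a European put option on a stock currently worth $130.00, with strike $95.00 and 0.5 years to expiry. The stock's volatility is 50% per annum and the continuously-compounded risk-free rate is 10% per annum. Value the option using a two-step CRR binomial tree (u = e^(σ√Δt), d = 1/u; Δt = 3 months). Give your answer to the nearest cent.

$4.03

CRR parameters: u = e^(σ√Δt) = e^(0.5·√0.25) = 1.2840, d = 1/u = 0.7788
Per-period rate: rΔt = 0.1·0.25 = 0.025, so R = e^0.025 = 1.0253
Risk-neutral probability p = (e^0.025 − 0.7788)/(1.2840 − 0.7788) = 0.2465/0.5052 = 0.4879
Terminal stock prices: S_uu = 214.3, S_ud = 130, S_dd = 78.85
Terminal payoffs (K − S): max(-119.3, 0) = 0, max(-35, 0) = 0, max(16.15, 0) = 16.15
Node u (S = 166.9): V_u = e^(−0.025)·[0.4879·0.0000 + 0.5121·0.0000] = 0.0000
Node d (S = 101.2): V_d = e^(−0.025)·[0.4879·0.0000 + 0.5121·16.1510] = 8.0662
Node 0 (S = 130): V_0 = e^(−0.025)·[0.4879·0.0000 + 0.5121·8.0662] = 4.0285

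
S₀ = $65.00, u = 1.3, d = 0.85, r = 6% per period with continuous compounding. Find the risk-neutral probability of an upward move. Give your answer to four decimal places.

Risk-neutral probability p = (e^0.06 − 0.85)/(1.3 − 0.85) = 0.2118/0.4500 = 0.4707

p = 0.4707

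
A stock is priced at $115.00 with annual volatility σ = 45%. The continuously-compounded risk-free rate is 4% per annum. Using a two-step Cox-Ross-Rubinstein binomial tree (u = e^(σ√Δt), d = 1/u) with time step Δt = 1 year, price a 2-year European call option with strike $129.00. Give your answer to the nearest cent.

$26.65

CRR parameters: u = e^(σ√Δt) = e^(0.45·√1) = 1.5683, d = 1/u = 0.6376
Per-period rate: rΔt = 0.04·1 = 0.04, so R = e^0.04 = 1.0408
Risk-neutral probability p = (e^0.04 − 0.6376)/(1.5683 − 0.6376) = 0.4032/0.9307 = 0.4332
Terminal stock prices: S_uu = 282.9, S_ud = 115, S_dd = 46.76
Terminal payoffs (S − K): max(153.9, 0) = 153.9, max(-14, 0) = 0, max(-82.24, 0) = 0
Node u (S = 180.4): V_u = e^(−0.04)·[0.4332·153.8544 + 0.5668·0.0000] = 64.0380
Node d (S = 73.33): V_d = e^(−0.04)·[0.4332·0.0000 + 0.5668·0.0000] = 0.0000
Node 0 (S = 115): V_0 = e^(−0.04)·[0.4332·64.0380 + 0.5668·0.0000] = 26.6542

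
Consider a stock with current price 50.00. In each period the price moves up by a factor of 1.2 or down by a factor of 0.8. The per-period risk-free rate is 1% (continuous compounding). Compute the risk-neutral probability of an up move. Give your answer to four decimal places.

p = 0.5251

Risk-neutral probability p = (e^0.01 − 0.8)/(1.2 − 0.8) = 0.2101/0.4000 = 0.5251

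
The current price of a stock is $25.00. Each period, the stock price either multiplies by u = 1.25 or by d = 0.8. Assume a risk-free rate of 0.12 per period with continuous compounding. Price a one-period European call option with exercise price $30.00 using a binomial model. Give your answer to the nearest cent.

$0.81

Risk-neutral probability p = (e^0.12 − 0.8)/(1.25 − 0.8) = 0.3275/0.4500 = 0.7278
Terminal stock prices: S_u = 31.25, S_d = 20
Terminal payoffs (S − K): max(1.25, 0) = 1.25, max(-10, 0) = 0
Node 0 (S = 25): V_0 = e^(−0.12)·[0.7278·1.2500 + 0.2722·0.0000] = 0.8068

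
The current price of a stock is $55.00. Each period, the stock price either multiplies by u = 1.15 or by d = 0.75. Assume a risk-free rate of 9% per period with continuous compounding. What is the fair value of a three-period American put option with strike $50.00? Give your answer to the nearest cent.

$1.37

Risk-neutral probability p = (e^0.09 − 0.75)/(1.15 − 0.75) = 0.3442/0.4000 = 0.8604
Terminal stock prices: S_uuu = 83.65, S_uud = 54.55, S_udd = 35.58, S_ddd = 23.2
Terminal payoffs (K − S): max(-33.65, 0) = 0, max(-4.553, 0) = 0, max(14.42, 0) = 14.42, max(26.8, 0) = 26.8
Node uu (S = 72.74): continuation = e^(−0.09)·[0.8604·0.0000 + 0.1396·0.0000] = 0.0000; exercise value = 0.0000 ≤ continuation, so V_uu = 0.0000
Node ud (S = 47.44): continuation = e^(−0.09)·[0.8604·0.0000 + 0.1396·14.4219] = 1.8395; exercise value = 2.5625 > continuation, so V_ud = 2.5625 (exercise)
Node dd (S = 30.94): continuation = e^(−0.09)·[0.8604·14.4219 + 0.1396·26.7969] = 14.7591; exercise value = 19.0625 > continuation, so V_dd = 19.0625 (exercise)
Node u (S = 63.25): continuation = e^(−0.09)·[0.8604·0.0000 + 0.1396·2.5625] = 0.3269; exercise value = 0.0000 ≤ continuation, so V_u = 0.3269
Node d (S = 41.25): continuation = e^(−0.09)·[0.8604·2.5625 + 0.1396·19.0625] = 4.4466; exercise value = 8.7500 > continuation, so V_d = 8.7500 (exercise)
Node 0 (S = 55): continuation = e^(−0.09)·[0.8604·0.3269 + 0.1396·8.7500] = 1.3731; exercise value = 0.0000 ≤ continuation, so V_0 = 1.3731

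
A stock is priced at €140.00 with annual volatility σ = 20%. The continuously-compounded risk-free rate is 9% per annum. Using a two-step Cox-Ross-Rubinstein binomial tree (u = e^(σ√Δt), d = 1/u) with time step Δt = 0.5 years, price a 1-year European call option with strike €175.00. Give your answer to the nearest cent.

€3.87

CRR parameters: u = e^(σ√Δt) = e^(0.2·√0.5) = 1.1519, d = 1/u = 0.8681
Per-period rate: rΔt = 0.09·0.5 = 0.045, so R = e^0.045 = 1.0460
Risk-neutral probability p = (e^0.045 − 0.8681)/(1.1519 − 0.8681) = 0.1779/0.2838 = 0.6269
Terminal stock prices: S_uu = 185.8, S_ud = 140, S_dd = 105.5
Terminal payoffs (S − K): max(10.77, 0) = 10.77, max(-35, 0) = 0, max(-69.49, 0) = 0
Node u (S = 161.3): V_u = e^(−0.045)·[0.6269·10.7655 + 0.3731·0.0000] = 6.4519
Node d (S = 121.5): V_d = e^(−0.045)·[0.6269·0.0000 + 0.3731·0.0000] = 0.0000
Node 0 (S = 140): V_0 = e^(−0.045)·[0.6269·6.4519 + 0.3731·0.0000] = 3.8667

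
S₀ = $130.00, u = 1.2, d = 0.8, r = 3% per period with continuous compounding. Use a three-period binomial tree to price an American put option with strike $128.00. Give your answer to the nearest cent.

$12.91

Risk-neutral probability p = (e^0.03 − 0.8)/(1.2 − 0.8) = 0.2305/0.4000 = 0.5761
Terminal stock prices: S_uuu = 224.6, S_uud = 149.8, S_udd = 99.84, S_ddd = 66.56
Terminal payoffs (K − S): max(-96.64, 0) = 0, max(-21.76, 0) = 0, max(28.16, 0) = 28.16, max(61.44, 0) = 61.44
Node uu (S = 187.2): continuation = e^(−0.03)·[0.5761·0.0000 + 0.4239·0.0000] = 0.0000; exercise value = 0.0000 ≤ continuation, so V_uu = 0.0000
Node ud (S = 124.8): continuation = e^(−0.03)·[0.5761·0.0000 + 0.4239·28.1600] = 11.5832; exercise value = 3.2000 ≤ continuation, so V_ud = 11.5832
Node dd (S = 83.2): continuation = e^(−0.03)·[0.5761·28.1600 + 0.4239·61.4400] = 41.0170; exercise value = 44.8000 > continuation, so V_dd = 44.8000 (exercise)
Node u (S = 156): continuation = e^(−0.03)·[0.5761·0.0000 + 0.4239·11.5832] = 4.7646; exercise value = 0.0000 ≤ continuation, so V_u = 4.7646
Node d (S = 104): continuation = e^(−0.03)·[0.5761·11.5832 + 0.4239·44.8000] = 24.9042; exercise value = 24.0000 ≤ continuation, so V_d = 24.9042
Node 0 (S = 130): continuation = e^(−0.03)·[0.5761·4.7646 + 0.4239·24.9042] = 12.9079; exercise value = 0.0000 ≤ continuation, so V_0 = 12.9079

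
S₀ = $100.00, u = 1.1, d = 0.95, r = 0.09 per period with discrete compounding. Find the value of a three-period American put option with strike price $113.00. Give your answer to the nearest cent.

$13.00

Risk-neutral probability p = (1 + 0.09 − 0.95)/(1.1 − 0.95) = 0.1400/0.1500 = 0.9333
Terminal stock prices: S_uuu = 133.1, S_uud = 115, S_udd = 99.28, S_ddd = 85.74
Terminal payoffs (K − S): max(-20.1, 0) = 0, max(-1.95, 0) = 0, max(13.72, 0) = 13.72, max(27.26, 0) = 27.26
Node uu (S = 121): continuation = 1/1.09·[0.9333·0.0000 + 0.0667·0.0000] = 0.0000; exercise value = 0.0000 ≤ continuation, so V_uu = 0.0000
Node ud (S = 104.5): continuation = 1/1.09·[0.9333·0.0000 + 0.0667·13.7250] = 0.8394; exercise value = 8.5000 > continuation, so V_ud = 8.5000 (exercise)
Node dd (S = 90.25): continuation = 1/1.09·[0.9333·13.7250 + 0.0667·27.2625] = 13.4197; exercise value = 22.7500 > continuation, so V_dd = 22.7500 (exercise)
Node u (S = 110): continuation = 1/1.09·[0.9333·0.0000 + 0.0667·8.5000] = 0.5199; exercise value = 3.0000 > continuation, so V_u = 3.0000 (exercise)
Node d (S = 95): continuation = 1/1.09·[0.9333·8.5000 + 0.0667·22.7500] = 8.6697; exercise value = 18.0000 > continuation, so V_d = 18.0000 (exercise)
Node 0 (S = 100): continuation = 1/1.09·[0.9333·3.0000 + 0.0667·18.0000] = 3.6697; exercise value = 13.0000 > continuation, so V_0 = 13.0000 (exercise)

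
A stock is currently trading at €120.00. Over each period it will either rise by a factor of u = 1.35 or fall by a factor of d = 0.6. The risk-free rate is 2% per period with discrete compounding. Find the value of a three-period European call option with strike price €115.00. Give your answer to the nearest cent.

Risk-neutral probability p = (1 + 0.02 − 0.6)/(1.35 − 0.6) = 0.4200/0.7500 = 0.5600
Terminal stock prices: S_uuu = 295.2, S_uud = 131.2, S_udd = 58.32, S_ddd = 25.92
Terminal payoffs (S − K): max(180.2, 0) = 180.2, max(16.22, 0) = 16.22, max(-56.68, 0) = 0, max(-89.08, 0) = 0
Node uu (S = 218.7): V_uu = 1/1.02·[0.5600·180.2450 + 0.4400·16.2200] = 105.9549
Node ud (S = 97.2): V_ud = 1/1.02·[0.5600·16.2200 + 0.4400·0.0000] = 8.9051
Node dd (S = 43.2): V_dd = 1/1.02·[0.5600·0.0000 + 0.4400·0.0000] = 0.0000
Node u (S = 162): V_u = 1/1.02·[0.5600·105.9549 + 0.4400·8.9051] = 62.0127
Node d (S = 72): V_d = 1/1.02·[0.5600·8.9051 + 0.4400·0.0000] = 4.8891
Node 0 (S = 120): V_0 = 1/1.02·[0.5600·62.0127 + 0.4400·4.8891] = 36.1552

€36.16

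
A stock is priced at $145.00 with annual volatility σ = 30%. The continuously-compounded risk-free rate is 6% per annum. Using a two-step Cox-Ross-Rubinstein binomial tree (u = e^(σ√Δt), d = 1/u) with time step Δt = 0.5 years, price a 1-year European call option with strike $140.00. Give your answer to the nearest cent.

CRR parameters: u = e^(σ√Δt) = e^(0.3·√0.5) = 1.2363, d = 1/u = 0.8089
Per-period rate: rΔt = 0.06·0.5 = 0.03, so R = e^0.03 = 1.0305
Risk-neutral probability p = (e^0.03 − 0.8089)/(1.2363 − 0.8089) = 0.2216/0.4275 = 0.5184
Terminal stock prices: S_uu = 221.6, S_ud = 145, S_dd = 94.87
Terminal payoffs (S − K): max(81.63, 0) = 81.63, max(5, 0) = 5, max(-45.13, 0) = 0
Node u (S = 179.3): V_u = e^(−0.03)·[0.5184·81.6274 + 0.4816·5.0000] = 43.4027
Node d (S = 117.3): V_d = e^(−0.03)·[0.5184·5.0000 + 0.4816·0.0000] = 2.5155
Node 0 (S = 145): V_0 = e^(−0.03)·[0.5184·43.4027 + 0.4816·2.5155] = 23.0111

$23.01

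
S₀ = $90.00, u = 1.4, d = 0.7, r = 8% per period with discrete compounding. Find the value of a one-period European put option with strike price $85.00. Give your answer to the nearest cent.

Risk-neutral probability p = (1 + 0.08 − 0.7)/(1.4 − 0.7) = 0.3800/0.7000 = 0.5429
Terminal stock prices: S_u = 126, S_d = 63
Terminal payoffs (K − S): max(-41, 0) = 0, max(22, 0) = 22
Node 0 (S = 90): V_0 = 1/1.08·[0.5429·0.0000 + 0.4571·22.0000] = 9.3122

$9.31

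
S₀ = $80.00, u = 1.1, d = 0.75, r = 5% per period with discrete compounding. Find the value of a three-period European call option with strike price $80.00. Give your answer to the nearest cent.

$14.40

Risk-neutral probability p = (1 + 0.05 − 0.75)/(1.1 − 0.75) = 0.3000/0.3500 = 0.8571
Terminal stock prices: S_uuu = 106.5, S_uud = 72.6, S_udd = 49.5, S_ddd = 33.75
Terminal payoffs (S − K): max(26.48, 0) = 26.48, max(-7.4, 0) = 0, max(-30.5, 0) = 0, max(-46.25, 0) = 0
Node uu (S = 96.8): V_uu = 1/1.05·[0.8571·26.4800 + 0.1429·0.0000] = 21.6163
Node ud (S = 66): V_ud = 1/1.05·[0.8571·0.0000 + 0.1429·0.0000] = 0.0000
Node dd (S = 45): V_dd = 1/1.05·[0.8571·0.0000 + 0.1429·0.0000] = 0.0000
Node u (S = 88): V_u = 1/1.05·[0.8571·21.6163 + 0.1429·0.0000] = 17.6460
Node d (S = 60): V_d = 1/1.05·[0.8571·0.0000 + 0.1429·0.0000] = 0.0000
Node 0 (S = 80): V_0 = 1/1.05·[0.8571·17.6460 + 0.1429·0.0000] = 14.4049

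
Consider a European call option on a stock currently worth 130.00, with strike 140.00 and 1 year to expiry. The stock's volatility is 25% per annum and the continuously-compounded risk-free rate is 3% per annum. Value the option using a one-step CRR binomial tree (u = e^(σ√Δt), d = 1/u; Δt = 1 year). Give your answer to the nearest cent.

CRR parameters: u = e^(σ√Δt) = e^(0.25·√1) = 1.2840, d = 1/u = 0.7788
Per-period rate: rΔt = 0.03·1 = 0.03, so R = e^0.03 = 1.0305
Risk-neutral probability p = (e^0.03 − 0.7788)/(1.2840 − 0.7788) = 0.2517/0.5052 = 0.4981
Terminal stock prices: S_u = 166.9, S_d = 101.2
Terminal payoffs (S − K): max(26.92, 0) = 26.92, max(-38.76, 0) = 0
Node 0 (S = 130): V_0 = e^(−0.03)·[0.4981·26.9233 + 0.5019·0.0000] = 13.0142

13.01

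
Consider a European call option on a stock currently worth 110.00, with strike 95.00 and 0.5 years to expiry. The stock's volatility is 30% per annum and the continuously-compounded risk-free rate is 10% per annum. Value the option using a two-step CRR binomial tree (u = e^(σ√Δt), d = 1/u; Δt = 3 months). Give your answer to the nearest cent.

22.27

CRR parameters: u = e^(σ√Δt) = e^(0.3·√0.25) = 1.1618, d = 1/u = 0.8607
Per-period rate: rΔt = 0.1·0.25 = 0.025, so R = e^0.025 = 1.0253
Risk-neutral probability p = (e^0.025 − 0.8607)/(1.1618 − 0.8607) = 0.1646/0.3011 = 0.5466
Terminal stock prices: S_uu = 148.5, S_ud = 110, S_dd = 81.49
Terminal payoffs (S − K): max(53.48, 0) = 53.48, max(15, 0) = 15, max(-13.51, 0) = 0
Node u (S = 127.8): V_u = e^(−0.025)·[0.5466·53.4845 + 0.4534·15.0000] = 35.1473
Node d (S = 94.68): V_d = e^(−0.025)·[0.5466·15.0000 + 0.4534·0.0000] = 7.9971
Node 0 (S = 110): V_0 = e^(−0.025)·[0.5466·35.1473 + 0.4534·7.9971] = 22.2746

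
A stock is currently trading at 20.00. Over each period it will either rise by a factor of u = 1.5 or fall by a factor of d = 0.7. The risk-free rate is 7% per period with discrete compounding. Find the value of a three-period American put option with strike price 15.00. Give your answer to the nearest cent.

1.38

Risk-neutral probability p = (1 + 0.07 − 0.7)/(1.5 − 0.7) = 0.3700/0.8000 = 0.4625
Terminal stock prices: S_uuu = 67.5, S_uud = 31.5, S_udd = 14.7, S_ddd = 6.86
Terminal payoffs (K − S): max(-52.5, 0) = 0, max(-16.5, 0) = 0, max(0.3, 0) = 0.3, max(8.14, 0) = 8.14
Node uu (S = 45): continuation = 1/1.07·[0.4625·0.0000 + 0.5375·0.0000] = 0.0000; exercise value = 0.0000 ≤ continuation, so V_uu = 0.0000
Node ud (S = 21): continuation = 1/1.07·[0.4625·0.0000 + 0.5375·0.3000] = 0.1507; exercise value = 0.0000 ≤ continuation, so V_ud = 0.1507
Node dd (S = 9.8): continuation = 1/1.07·[0.4625·0.3000 + 0.5375·8.1400] = 4.2187; exercise value = 5.2000 > continuation, so V_dd = 5.2000 (exercise)
Node u (S = 30): continuation = 1/1.07·[0.4625·0.0000 + 0.5375·0.1507] = 0.0757; exercise value = 0.0000 ≤ continuation, so V_u = 0.0757
Node d (S = 14): continuation = 1/1.07·[0.4625·0.1507 + 0.5375·5.2000] = 2.6773; exercise value = 1.0000 ≤ continuation, so V_d = 2.6773
Node 0 (S = 20): continuation = 1/1.07·[0.4625·0.0757 + 0.5375·2.6773] = 1.3776; exercise value = 0.0000 ≤ continuation, so V_0 = 1.3776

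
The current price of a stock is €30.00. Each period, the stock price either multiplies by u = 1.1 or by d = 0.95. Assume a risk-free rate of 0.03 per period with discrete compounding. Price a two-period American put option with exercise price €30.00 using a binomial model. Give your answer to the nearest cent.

€0.68

Risk-neutral probability p = (1 + 0.03 − 0.95)/(1.1 − 0.95) = 0.0800/0.1500 = 0.5333
Terminal stock prices: S_uu = 36.3, S_ud = 31.35, S_dd = 27.07
Terminal payoffs (K − S): max(-6.3, 0) = 0, max(-1.35, 0) = 0, max(2.925, 0) = 2.925
Node u (S = 33): continuation = 1/1.03·[0.5333·0.0000 + 0.4667·0.0000] = 0.0000; exercise value = 0.0000 ≤ continuation, so V_u = 0.0000
Node d (S = 28.5): continuation = 1/1.03·[0.5333·0.0000 + 0.4667·2.9250] = 1.3252; exercise value = 1.5000 > continuation, so V_d = 1.5000 (exercise)
Node 0 (S = 30): continuation = 1/1.03·[0.5333·0.0000 + 0.4667·1.5000] = 0.6796; exercise value = 0.0000 ≤ continuation, so V_0 = 0.6796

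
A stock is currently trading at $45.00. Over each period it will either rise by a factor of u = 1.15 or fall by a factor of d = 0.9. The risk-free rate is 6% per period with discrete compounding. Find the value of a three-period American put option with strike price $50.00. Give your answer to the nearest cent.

$5.00

Risk-neutral probability p = (1 + 0.06 − 0.9)/(1.15 − 0.9) = 0.1600/0.2500 = 0.6400
Terminal stock prices: S_uuu = 68.44, S_uud = 53.56, S_udd = 41.92, S_ddd = 32.81
Terminal payoffs (K − S): max(-18.44, 0) = 0, max(-3.561, 0) = 0, max(8.083, 0) = 8.083, max(17.19, 0) = 17.19
Node uu (S = 59.51): continuation = 1/1.06·[0.6400·0.0000 + 0.3600·0.0000] = 0.0000; exercise value = 0.0000 ≤ continuation, so V_uu = 0.0000
Node ud (S = 46.57): continuation = 1/1.06·[0.6400·0.0000 + 0.3600·8.0825] = 2.7450; exercise value = 3.4250 > continuation, so V_ud = 3.4250 (exercise)
Node dd (S = 36.45): continuation = 1/1.06·[0.6400·8.0825 + 0.3600·17.1950] = 10.7198; exercise value = 13.5500 > continuation, so V_dd = 13.5500 (exercise)
Node u (S = 51.75): continuation = 1/1.06·[0.6400·0.0000 + 0.3600·3.4250] = 1.1632; exercise value = 0.0000 ≤ continuation, so V_u = 1.1632
Node d (S = 40.5): continuation = 1/1.06·[0.6400·3.4250 + 0.3600·13.5500] = 6.6698; exercise value = 9.5000 > continuation, so V_d = 9.5000 (exercise)
Node 0 (S = 45): continuation = 1/1.06·[0.6400·1.1632 + 0.3600·9.5000] = 3.9287; exercise value = 5.0000 > continuation, so V_0 = 5.0000 (exercise)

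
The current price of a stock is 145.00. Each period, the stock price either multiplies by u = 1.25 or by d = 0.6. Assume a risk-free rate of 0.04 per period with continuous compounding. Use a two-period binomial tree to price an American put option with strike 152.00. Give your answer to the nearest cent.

Risk-neutral probability p = (e^0.04 − 0.6)/(1.25 − 0.6) = 0.4408/0.6500 = 0.6782
Terminal stock prices: S_uu = 226.6, S_ud = 108.8, S_dd = 52.2
Terminal payoffs (K − S): max(-74.56, 0) = 0, max(43.25, 0) = 43.25, max(99.8, 0) = 99.8
Node u (S = 181.2): continuation = e^(−0.04)·[0.6782·0.0000 + 0.3218·43.2500] = 13.3734; exercise value = 0.0000 ≤ continuation, so V_u = 13.3734
Node d (S = 87): continuation = e^(−0.04)·[0.6782·43.2500 + 0.3218·99.8000] = 59.0400; exercise value = 65.0000 > continuation, so V_d = 65.0000 (exercise)
Node 0 (S = 145): continuation = e^(−0.04)·[0.6782·13.3734 + 0.3218·65.0000] = 28.8125; exercise value = 7.0000 ≤ continuation, so V_0 = 28.8125

28.81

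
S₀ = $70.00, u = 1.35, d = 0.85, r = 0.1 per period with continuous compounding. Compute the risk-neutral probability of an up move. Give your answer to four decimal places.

Risk-neutral probability p = (e^0.1 − 0.85)/(1.35 − 0.85) = 0.2552/0.5000 = 0.5103

p = 0.5103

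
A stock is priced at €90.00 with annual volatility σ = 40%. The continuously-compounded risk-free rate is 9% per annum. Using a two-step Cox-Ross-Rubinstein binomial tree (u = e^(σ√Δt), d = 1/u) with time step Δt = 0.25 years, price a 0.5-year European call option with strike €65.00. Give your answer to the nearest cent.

CRR parameters: u = e^(σ√Δt) = e^(0.4·√0.25) = 1.2214, d = 1/u = 0.8187
Per-period rate: rΔt = 0.09·0.25 = 0.0225, so R = e^0.0225 = 1.0228
Risk-neutral probability p = (e^0.0225 − 0.8187)/(1.2214 − 0.8187) = 0.2040/0.4027 = 0.5067
Terminal stock prices: S_uu = 134.3, S_ud = 90, S_dd = 60.33
Terminal payoffs (S − K): max(69.26, 0) = 69.26, max(25, 0) = 25, max(-4.671, 0) = 0
Node u (S = 109.9): V_u = e^(−0.0225)·[0.5067·69.2642 + 0.4933·25.0000] = 46.3724
Node d (S = 73.69): V_d = e^(−0.0225)·[0.5067·25.0000 + 0.4933·0.0000] = 12.3851
Node 0 (S = 90): V_0 = e^(−0.0225)·[0.5067·46.3724 + 0.4933·12.3851] = 28.9470

€28.95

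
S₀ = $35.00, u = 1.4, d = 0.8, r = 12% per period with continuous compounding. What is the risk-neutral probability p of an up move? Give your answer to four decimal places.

p = 0.5458

Risk-neutral probability p = (e^0.12 − 0.8)/(1.4 − 0.8) = 0.3275/0.6000 = 0.5458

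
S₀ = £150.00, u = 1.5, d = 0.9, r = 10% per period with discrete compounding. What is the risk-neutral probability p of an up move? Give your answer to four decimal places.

p = 0.3333

Risk-neutral probability p = (1 + 0.1 − 0.9)/(1.5 − 0.9) = 0.2000/0.6000 = 0.3333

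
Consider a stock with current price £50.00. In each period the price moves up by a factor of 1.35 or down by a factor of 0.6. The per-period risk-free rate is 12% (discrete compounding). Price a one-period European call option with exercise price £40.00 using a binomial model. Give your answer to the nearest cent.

£17.02

Risk-neutral probability p = (1 + 0.12 − 0.6)/(1.35 − 0.6) = 0.5200/0.7500 = 0.6933
Terminal stock prices: S_u = 67.5, S_d = 30
Terminal payoffs (S − K): max(27.5, 0) = 27.5, max(-10, 0) = 0
Node 0 (S = 50): V_0 = 1/1.12·[0.6933·27.5000 + 0.3067·0.0000] = 17.0238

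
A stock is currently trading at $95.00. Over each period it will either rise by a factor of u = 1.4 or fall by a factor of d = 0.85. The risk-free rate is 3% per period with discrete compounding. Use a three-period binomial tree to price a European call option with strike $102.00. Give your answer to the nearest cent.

Risk-neutral probability p = (1 + 0.03 − 0.85)/(1.4 − 0.85) = 0.1800/0.5500 = 0.3273
Terminal stock prices: S_uuu = 260.7, S_uud = 158.3, S_udd = 96.09, S_ddd = 58.34
Terminal payoffs (S − K): max(158.7, 0) = 158.7, max(56.27, 0) = 56.27, max(-5.908, 0) = 0, max(-43.66, 0) = 0
Node uu (S = 186.2): V_uu = 1/1.03·[0.3273·158.6800 + 0.6727·56.2700] = 87.1709
Node ud (S = 113): V_ud = 1/1.03·[0.3273·56.2700 + 0.6727·0.0000] = 17.8793
Node dd (S = 68.64): V_dd = 1/1.03·[0.3273·0.0000 + 0.6727·0.0000] = 0.0000
Node u (S = 133): V_u = 1/1.03·[0.3273·87.1709 + 0.6727·17.8793] = 39.3753
Node d (S = 80.75): V_d = 1/1.03·[0.3273·17.8793 + 0.6727·0.0000] = 5.6810
Node 0 (S = 95): V_0 = 1/1.03·[0.3273·39.3753 + 0.6727·5.6810] = 16.2215

$16.22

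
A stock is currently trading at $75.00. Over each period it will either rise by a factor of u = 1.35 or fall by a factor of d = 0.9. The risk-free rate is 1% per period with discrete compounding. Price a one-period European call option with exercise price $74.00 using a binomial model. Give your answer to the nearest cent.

$6.60

Risk-neutral probability p = (1 + 0.01 − 0.9)/(1.35 − 0.9) = 0.1100/0.4500 = 0.2444
Terminal stock prices: S_u = 101.2, S_d = 67.5
Terminal payoffs (S − K): max(27.25, 0) = 27.25, max(-6.5, 0) = 0
Node 0 (S = 75): V_0 = 1/1.01·[0.2444·27.2500 + 0.7556·0.0000] = 6.5952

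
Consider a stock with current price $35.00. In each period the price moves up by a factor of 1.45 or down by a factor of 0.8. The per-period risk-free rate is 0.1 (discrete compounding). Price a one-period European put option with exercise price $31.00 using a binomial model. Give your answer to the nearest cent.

$1.47

Risk-neutral probability p = (1 + 0.1 − 0.8)/(1.45 − 0.8) = 0.3000/0.6500 = 0.4615
Terminal stock prices: S_u = 50.75, S_d = 28
Terminal payoffs (K − S): max(-19.75, 0) = 0, max(3, 0) = 3
Node 0 (S = 35): V_0 = 1/1.1·[0.4615·0.0000 + 0.5385·3.0000] = 1.4685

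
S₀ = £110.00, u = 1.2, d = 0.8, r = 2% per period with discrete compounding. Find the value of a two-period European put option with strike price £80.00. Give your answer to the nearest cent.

£1.87

Risk-neutral probability p = (1 + 0.02 − 0.8)/(1.2 − 0.8) = 0.2200/0.4000 = 0.5500
Terminal stock prices: S_uu = 158.4, S_ud = 105.6, S_dd = 70.4
Terminal payoffs (K − S): max(-78.4, 0) = 0, max(-25.6, 0) = 0, max(9.6, 0) = 9.6
Node u (S = 132): V_u = 1/1.02·[0.5500·0.0000 + 0.4500·0.0000] = 0.0000
Node d (S = 88): V_d = 1/1.02·[0.5500·0.0000 + 0.4500·9.6000] = 4.2353
Node 0 (S = 110): V_0 = 1/1.02·[0.5500·0.0000 + 0.4500·4.2353] = 1.8685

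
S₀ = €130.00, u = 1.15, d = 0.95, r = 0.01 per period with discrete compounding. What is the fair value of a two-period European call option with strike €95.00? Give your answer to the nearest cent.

€36.87

Risk-neutral probability p = (1 + 0.01 − 0.95)/(1.15 − 0.95) = 0.0600/0.2000 = 0.3000
Terminal stock prices: S_uu = 171.9, S_ud = 142, S_dd = 117.3
Terminal payoffs (S − K): max(76.92, 0) = 76.92, max(47.03, 0) = 47.03, max(22.33, 0) = 22.33
Node u (S = 149.5): V_u = 1/1.01·[0.3000·76.9250 + 0.7000·47.0250] = 55.4406
Node d (S = 123.5): V_d = 1/1.01·[0.3000·47.0250 + 0.7000·22.3250] = 29.4406
Node 0 (S = 130): V_0 = 1/1.01·[0.3000·55.4406 + 0.7000·29.4406] = 36.8719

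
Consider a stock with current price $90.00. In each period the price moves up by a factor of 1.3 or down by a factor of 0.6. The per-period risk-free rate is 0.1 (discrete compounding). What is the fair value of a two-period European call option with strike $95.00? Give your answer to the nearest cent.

Risk-neutral probability p = (1 + 0.1 − 0.6)/(1.3 − 0.6) = 0.5000/0.7000 = 0.7143
Terminal stock prices: S_uu = 152.1, S_ud = 70.2, S_dd = 32.4
Terminal payoffs (S − K): max(57.1, 0) = 57.1, max(-24.8, 0) = 0, max(-62.6, 0) = 0
Node u (S = 117): V_u = 1/1.1·[0.7143·57.1000 + 0.2857·0.0000] = 37.0779
Node d (S = 54): V_d = 1/1.1·[0.7143·0.0000 + 0.2857·0.0000] = 0.0000
Node 0 (S = 90): V_0 = 1/1.1·[0.7143·37.0779 + 0.2857·0.0000] = 24.0766

$24.08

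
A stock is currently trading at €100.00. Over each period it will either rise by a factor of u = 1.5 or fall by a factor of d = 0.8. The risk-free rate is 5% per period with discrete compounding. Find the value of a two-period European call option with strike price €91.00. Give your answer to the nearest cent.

Risk-neutral probability p = (1 + 0.05 − 0.8)/(1.5 − 0.8) = 0.2500/0.7000 = 0.3571
Terminal stock prices: S_uu = 225, S_ud = 120, S_dd = 64
Terminal payoffs (S − K): max(134, 0) = 134, max(29, 0) = 29, max(-27, 0) = 0
Node u (S = 150): V_u = 1/1.05·[0.3571·134.0000 + 0.6429·29.0000] = 63.3333
Node d (S = 80): V_d = 1/1.05·[0.3571·29.0000 + 0.6429·0.0000] = 9.8639
Node 0 (S = 100): V_0 = 1/1.05·[0.3571·63.3333 + 0.6429·9.8639] = 27.5811

€27.58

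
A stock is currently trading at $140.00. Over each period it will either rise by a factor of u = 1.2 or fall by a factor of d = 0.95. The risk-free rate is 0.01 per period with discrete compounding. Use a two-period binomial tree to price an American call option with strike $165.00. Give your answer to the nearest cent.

Risk-neutral probability p = (1 + 0.01 − 0.95)/(1.2 − 0.95) = 0.0600/0.2500 = 0.2400
Terminal stock prices: S_uu = 201.6, S_ud = 159.6, S_dd = 126.3
Terminal payoffs (S − K): max(36.6, 0) = 36.6, max(-5.4, 0) = 0, max(-38.65, 0) = 0
Node u (S = 168): continuation = 1/1.01·[0.2400·36.6000 + 0.7600·0.0000] = 8.6970; exercise value = 3.0000 ≤ continuation, so V_u = 8.6970
Node d (S = 133): continuation = 1/1.01·[0.2400·0.0000 + 0.7600·0.0000] = 0.0000; exercise value = 0.0000 ≤ continuation, so V_d = 0.0000
Node 0 (S = 140): continuation = 1/1.01·[0.2400·8.6970 + 0.7600·0.0000] = 2.0666; exercise value = 0.0000 ≤ continuation, so V_0 = 2.0666

$2.07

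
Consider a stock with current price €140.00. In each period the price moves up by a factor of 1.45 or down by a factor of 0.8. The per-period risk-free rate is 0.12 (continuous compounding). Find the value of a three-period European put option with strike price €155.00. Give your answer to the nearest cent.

€13.61

Risk-neutral probability p = (e^0.12 − 0.8)/(1.45 − 0.8) = 0.3275/0.6500 = 0.5038
Terminal stock prices: S_uuu = 426.8, S_uud = 235.5, S_udd = 129.9, S_ddd = 71.68
Terminal payoffs (K − S): max(-271.8, 0) = 0, max(-80.48, 0) = 0, max(25.08, 0) = 25.08, max(83.32, 0) = 83.32
Node uu (S = 294.4): V_uu = e^(−0.12)·[0.5038·0.0000 + 0.4962·0.0000] = 0.0000
Node ud (S = 162.4): V_ud = e^(−0.12)·[0.5038·0.0000 + 0.4962·25.0800] = 11.0365
Node dd (S = 89.6): V_dd = e^(−0.12)·[0.5038·25.0800 + 0.4962·83.3200] = 47.8727
Node u (S = 203): V_u = e^(−0.12)·[0.5038·0.0000 + 0.4962·11.0365] = 4.8567
Node d (S = 112): V_d = e^(−0.12)·[0.5038·11.0365 + 0.4962·47.8727] = 25.9984
Node 0 (S = 140): V_0 = e^(−0.12)·[0.5038·4.8567 + 0.4962·25.9984] = 13.6110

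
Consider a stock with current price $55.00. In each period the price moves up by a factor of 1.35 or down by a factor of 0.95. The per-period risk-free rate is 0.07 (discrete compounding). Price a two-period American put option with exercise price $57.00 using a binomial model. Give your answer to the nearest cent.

Risk-neutral probability p = (1 + 0.07 − 0.95)/(1.35 − 0.95) = 0.1200/0.4000 = 0.3000
Terminal stock prices: S_uu = 100.2, S_ud = 70.54, S_dd = 49.64
Terminal payoffs (K − S): max(-43.24, 0) = 0, max(-13.54, 0) = 0, max(7.363, 0) = 7.363
Node u (S = 74.25): continuation = 1/1.07·[0.3000·0.0000 + 0.7000·0.0000] = 0.0000; exercise value = 0.0000 ≤ continuation, so V_u = 0.0000
Node d (S = 52.25): continuation = 1/1.07·[0.3000·0.0000 + 0.7000·7.3625] = 4.8166; exercise value = 4.7500 ≤ continuation, so V_d = 4.8166
Node 0 (S = 55): continuation = 1/1.07·[0.3000·0.0000 + 0.7000·4.8166] = 3.1510; exercise value = 2.0000 ≤ continuation, so V_0 = 3.1510

$3.15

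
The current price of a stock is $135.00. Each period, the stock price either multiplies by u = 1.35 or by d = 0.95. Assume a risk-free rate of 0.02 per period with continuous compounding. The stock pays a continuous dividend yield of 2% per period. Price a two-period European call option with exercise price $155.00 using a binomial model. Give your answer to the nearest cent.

$5.18

Per-period risk-free factor R = e^0.02 = 1.0202; dividend-adjusted growth = e^(0.02−0.02) = 1.0000.
Risk-neutral probability p = (1.0000 − 0.95)/(1.35 − 0.95) = 0.0500/0.4000 = 0.1250
Terminal stock prices: S_uu = 246, S_ud = 173.1, S_dd = 121.8
Terminal payoffs (S − K): max(91.04, 0) = 91.04, max(18.14, 0) = 18.14, max(-33.16, 0) = 0
Node u (S = 182.2): V_u = e^(−0.02)·[0.1250·91.0375 + 0.8750·18.1375] = 26.7104
Node d (S = 128.2): V_d = e^(−0.02)·[0.1250·18.1375 + 0.8750·0.0000] = 2.2223
Node 0 (S = 135): V_0 = e^(−0.02)·[0.1250·26.7104 + 0.8750·2.2223] = 5.1787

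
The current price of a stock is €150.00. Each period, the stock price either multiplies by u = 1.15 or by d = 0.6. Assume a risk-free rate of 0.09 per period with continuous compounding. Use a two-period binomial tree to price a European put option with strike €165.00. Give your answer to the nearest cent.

€10.32

Risk-neutral probability p = (e^0.09 − 0.6)/(1.15 − 0.6) = 0.4942/0.5500 = 0.8985
Terminal stock prices: S_uu = 198.4, S_ud = 103.5, S_dd = 54
Terminal payoffs (K − S): max(-33.37, 0) = 0, max(61.5, 0) = 61.5, max(111, 0) = 111
Node u (S = 172.5): V_u = e^(−0.09)·[0.8985·0.0000 + 0.1015·61.5000] = 5.7051
Node d (S = 90): V_d = e^(−0.09)·[0.8985·61.5000 + 0.1015·111.0000] = 60.7986
Node 0 (S = 150): V_0 = e^(−0.09)·[0.8985·5.7051 + 0.1015·60.7986] = 10.3248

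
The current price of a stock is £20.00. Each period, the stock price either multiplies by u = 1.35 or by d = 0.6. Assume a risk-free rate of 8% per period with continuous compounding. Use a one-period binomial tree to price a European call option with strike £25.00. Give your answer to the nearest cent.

£1.19

Risk-neutral probability p = (e^0.08 − 0.6)/(1.35 − 0.6) = 0.4833/0.7500 = 0.6444
Terminal stock prices: S_u = 27, S_d = 12
Terminal payoffs (S − K): max(2, 0) = 2, max(-13, 0) = 0
Node 0 (S = 20): V_0 = e^(−0.08)·[0.6444·2.0000 + 0.3556·0.0000] = 1.1897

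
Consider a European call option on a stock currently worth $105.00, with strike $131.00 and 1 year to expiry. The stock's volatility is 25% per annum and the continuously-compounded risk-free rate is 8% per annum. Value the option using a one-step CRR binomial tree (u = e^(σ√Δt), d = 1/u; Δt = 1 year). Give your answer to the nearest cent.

CRR parameters: u = e^(σ√Δt) = e^(0.25·√1) = 1.2840, d = 1/u = 0.7788
Per-period rate: rΔt = 0.08·1 = 0.08, so R = e^0.08 = 1.0833
Risk-neutral probability p = (e^0.08 − 0.7788)/(1.2840 − 0.7788) = 0.3045/0.5052 = 0.6027
Terminal stock prices: S_u = 134.8, S_d = 81.77
Terminal payoffs (S − K): max(3.823, 0) = 3.823, max(-49.23, 0) = 0
Node 0 (S = 105): V_0 = e^(−0.08)·[0.6027·3.8227 + 0.3973·0.0000] = 2.1267

$2.13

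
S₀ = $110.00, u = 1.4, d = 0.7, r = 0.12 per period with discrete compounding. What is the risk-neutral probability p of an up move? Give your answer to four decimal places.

Risk-neutral probability p = (1 + 0.12 − 0.7)/(1.4 − 0.7) = 0.4200/0.7000 = 0.6000

p = 0.6000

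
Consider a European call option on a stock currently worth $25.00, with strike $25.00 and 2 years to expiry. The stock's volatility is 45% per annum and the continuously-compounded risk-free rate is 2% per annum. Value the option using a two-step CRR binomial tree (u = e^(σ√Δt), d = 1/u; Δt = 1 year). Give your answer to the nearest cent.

CRR parameters: u = e^(σ√Δt) = e^(0.45·√1) = 1.5683, d = 1/u = 0.6376
Per-period rate: rΔt = 0.02·1 = 0.02, so R = e^0.02 = 1.0202
Risk-neutral probability p = (e^0.02 − 0.6376)/(1.5683 − 0.6376) = 0.3826/0.9307 = 0.4111
Terminal stock prices: S_uu = 61.49, S_ud = 25, S_dd = 10.16
Terminal payoffs (S − K): max(36.49, 0) = 36.49, max(0, 0) = 0, max(-14.84, 0) = 0
Node u (S = 39.21): V_u = e^(−0.02)·[0.4111·36.4901 + 0.5889·0.0000] = 14.7028
Node d (S = 15.94): V_d = e^(−0.02)·[0.4111·0.0000 + 0.5889·0.0000] = 0.0000
Node 0 (S = 25): V_0 = e^(−0.02)·[0.4111·14.7028 + 0.5889·0.0000] = 5.9242

$5.92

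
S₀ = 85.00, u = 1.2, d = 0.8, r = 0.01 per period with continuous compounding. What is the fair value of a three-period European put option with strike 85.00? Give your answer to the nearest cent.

Risk-neutral probability p = (e^0.01 − 0.8)/(1.2 − 0.8) = 0.2101/0.4000 = 0.5251
Terminal stock prices: S_uuu = 146.9, S_uud = 97.92, S_udd = 65.28, S_ddd = 43.52
Terminal payoffs (K − S): max(-61.88, 0) = 0, max(-12.92, 0) = 0, max(19.72, 0) = 19.72, max(41.48, 0) = 41.48
Node uu (S = 122.4): V_uu = e^(−0.01)·[0.5251·0.0000 + 0.4749·0.0000] = 0.0000
Node ud (S = 81.6): V_ud = e^(−0.01)·[0.5251·0.0000 + 0.4749·19.7200] = 9.2713
Node dd (S = 54.4): V_dd = e^(−0.01)·[0.5251·19.7200 + 0.4749·41.4800] = 29.7542
Node u (S = 102): V_u = e^(−0.01)·[0.5251·0.0000 + 0.4749·9.2713] = 4.3589
Node d (S = 68): V_d = e^(−0.01)·[0.5251·9.2713 + 0.4749·29.7542] = 18.8091
Node 0 (S = 85): V_0 = e^(−0.01)·[0.5251·4.3589 + 0.4749·18.8091] = 11.1093

11.11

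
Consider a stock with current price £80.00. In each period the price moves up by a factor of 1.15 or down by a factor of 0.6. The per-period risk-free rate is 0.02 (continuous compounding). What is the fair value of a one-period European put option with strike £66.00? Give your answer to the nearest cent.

£4.16

Risk-neutral probability p = (e^0.02 − 0.6)/(1.15 − 0.6) = 0.4202/0.5500 = 0.7640
Terminal stock prices: S_u = 92, S_d = 48
Terminal payoffs (K − S): max(-26, 0) = 0, max(18, 0) = 18
Node 0 (S = 80): V_0 = e^(−0.02)·[0.7640·0.0000 + 0.2360·18.0000] = 4.1638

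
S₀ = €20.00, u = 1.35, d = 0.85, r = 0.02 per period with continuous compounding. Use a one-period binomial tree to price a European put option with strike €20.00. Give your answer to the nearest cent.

Risk-neutral probability p = (e^0.02 − 0.85)/(1.35 − 0.85) = 0.1702/0.5000 = 0.3404
Terminal stock prices: S_u = 27, S_d = 17
Terminal payoffs (K − S): max(-7, 0) = 0, max(3, 0) = 3
Node 0 (S = 20): V_0 = e^(−0.02)·[0.3404·0.0000 + 0.6596·3.0000] = 1.9396

€1.94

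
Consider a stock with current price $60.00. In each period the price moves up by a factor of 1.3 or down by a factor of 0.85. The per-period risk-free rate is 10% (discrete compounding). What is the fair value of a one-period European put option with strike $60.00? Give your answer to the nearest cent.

$3.64

Risk-neutral probability p = (1 + 0.1 − 0.85)/(1.3 − 0.85) = 0.2500/0.4500 = 0.5556
Terminal stock prices: S_u = 78, S_d = 51
Terminal payoffs (K − S): max(-18, 0) = 0, max(9, 0) = 9
Node 0 (S = 60): V_0 = 1/1.1·[0.5556·0.0000 + 0.4444·9.0000] = 3.6364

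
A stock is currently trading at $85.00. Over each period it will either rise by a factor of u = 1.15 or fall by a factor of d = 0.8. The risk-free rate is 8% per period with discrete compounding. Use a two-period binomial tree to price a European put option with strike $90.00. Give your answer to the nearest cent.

$4.46

Risk-neutral probability p = (1 + 0.08 − 0.8)/(1.15 − 0.8) = 0.2800/0.3500 = 0.8000
Terminal stock prices: S_uu = 112.4, S_ud = 78.2, S_dd = 54.4
Terminal payoffs (K − S): max(-22.41, 0) = 0, max(11.8, 0) = 11.8, max(35.6, 0) = 35.6
Node u (S = 97.75): V_u = 1/1.08·[0.8000·0.0000 + 0.2000·11.8000] = 2.1852
Node d (S = 68): V_d = 1/1.08·[0.8000·11.8000 + 0.2000·35.6000] = 15.3333
Node 0 (S = 85): V_0 = 1/1.08·[0.8000·2.1852 + 0.2000·15.3333] = 4.4582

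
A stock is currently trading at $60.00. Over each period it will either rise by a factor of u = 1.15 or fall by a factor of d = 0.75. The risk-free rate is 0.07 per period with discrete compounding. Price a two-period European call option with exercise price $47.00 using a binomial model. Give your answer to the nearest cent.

Risk-neutral probability p = (1 + 0.07 − 0.75)/(1.15 − 0.75) = 0.3200/0.4000 = 0.8000
Terminal stock prices: S_uu = 79.35, S_ud = 51.75, S_dd = 33.75
Terminal payoffs (S − K): max(32.35, 0) = 32.35, max(4.75, 0) = 4.75, max(-13.25, 0) = 0
Node u (S = 69): V_u = 1/1.07·[0.8000·32.3500 + 0.2000·4.7500] = 25.0748
Node d (S = 45): V_d = 1/1.07·[0.8000·4.7500 + 0.2000·0.0000] = 3.5514
Node 0 (S = 60): V_0 = 1/1.07·[0.8000·25.0748 + 0.2000·3.5514] = 19.4113

$19.41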